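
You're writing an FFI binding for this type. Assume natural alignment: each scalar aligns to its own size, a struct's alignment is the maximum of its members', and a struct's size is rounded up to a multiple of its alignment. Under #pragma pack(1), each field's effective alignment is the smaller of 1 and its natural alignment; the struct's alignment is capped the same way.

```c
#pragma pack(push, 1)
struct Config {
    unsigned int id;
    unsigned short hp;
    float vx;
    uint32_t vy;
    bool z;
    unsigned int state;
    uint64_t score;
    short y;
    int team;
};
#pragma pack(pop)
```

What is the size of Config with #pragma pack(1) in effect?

33

id at 0 (size 4, align 1) → ends 4
hp at 4 (size 2, align 1) → ends 6
vx at 6 (size 4, align 1) → ends 10
vy at 10 (size 4, align 1) → ends 14
z at 14 (size 1, align 1) → ends 15
state at 15 (size 4, align 1) → ends 19
score at 19 (size 8, align 1) → ends 27
y at 27 (size 2, align 1) → ends 29
team at 29 (size 4, align 1) → ends 33
total 33 bytes, alignment 1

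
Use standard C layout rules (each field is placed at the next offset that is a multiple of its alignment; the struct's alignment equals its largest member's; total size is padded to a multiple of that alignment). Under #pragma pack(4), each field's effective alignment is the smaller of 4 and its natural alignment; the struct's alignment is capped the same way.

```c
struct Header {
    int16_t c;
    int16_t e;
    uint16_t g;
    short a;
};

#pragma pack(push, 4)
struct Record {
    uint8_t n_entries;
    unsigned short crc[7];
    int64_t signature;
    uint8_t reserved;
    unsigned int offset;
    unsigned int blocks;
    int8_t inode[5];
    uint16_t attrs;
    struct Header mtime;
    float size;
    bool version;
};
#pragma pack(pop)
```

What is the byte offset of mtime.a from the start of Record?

Header: c at 0 (size 2, align 2) → ends 2; e at 2 (size 2, align 2) → ends 4; g at 4 (size 2, align 2) → ends 6; a at 6 (size 2, align 2) → ends 8; total 8 bytes, alignment 2
n_entries at 0 (size 1, align 1) → ends 1
pad 1 to align 2 for crc
crc at 2 (size 14, align 2) → ends 16
signature at 16 (size 8, align 4) → ends 24
reserved at 24 (size 1, align 1) → ends 25
pad 3 to align 4 for offset
offset at 28 (size 4, align 4) → ends 32
blocks at 32 (size 4, align 4) → ends 36
inode at 36 (size 5, align 1) → ends 41
pad 1 to align 2 for attrs
attrs at 42 (size 2, align 2) → ends 44
mtime at 44 (size 8, align 2) → ends 52
within Header: a at 6
44 + 6 = 50

50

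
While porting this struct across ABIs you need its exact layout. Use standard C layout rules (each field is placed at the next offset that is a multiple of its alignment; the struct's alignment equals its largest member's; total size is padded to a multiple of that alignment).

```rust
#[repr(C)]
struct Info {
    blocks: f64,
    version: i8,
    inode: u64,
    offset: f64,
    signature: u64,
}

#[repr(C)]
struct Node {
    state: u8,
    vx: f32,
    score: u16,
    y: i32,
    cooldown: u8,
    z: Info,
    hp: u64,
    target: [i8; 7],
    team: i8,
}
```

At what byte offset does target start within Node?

72

Info: blocks at 0 (size 8, align 8) → ends 8; version at 8 (size 1, align 1) → ends 9; pad 7 to align 8 for inode; inode at 16 (size 8, align 8) → ends 24; offset at 24 (size 8, align 8) → ends 32; signature at 32 (size 8, align 8) → ends 40; total 40 bytes, alignment 8
state at 0 (size 1, align 1) → ends 1
pad 3 to align 4 for vx
vx at 4 (size 4, align 4) → ends 8
score at 8 (size 2, align 2) → ends 10
pad 2 to align 4 for y
y at 12 (size 4, align 4) → ends 16
cooldown at 16 (size 1, align 1) → ends 17
pad 7 to align 8 for z
z at 24 (size 40, align 8) → ends 64
hp at 64 (size 8, align 8) → ends 72
target at 72 (size 7, align 1) → ends 79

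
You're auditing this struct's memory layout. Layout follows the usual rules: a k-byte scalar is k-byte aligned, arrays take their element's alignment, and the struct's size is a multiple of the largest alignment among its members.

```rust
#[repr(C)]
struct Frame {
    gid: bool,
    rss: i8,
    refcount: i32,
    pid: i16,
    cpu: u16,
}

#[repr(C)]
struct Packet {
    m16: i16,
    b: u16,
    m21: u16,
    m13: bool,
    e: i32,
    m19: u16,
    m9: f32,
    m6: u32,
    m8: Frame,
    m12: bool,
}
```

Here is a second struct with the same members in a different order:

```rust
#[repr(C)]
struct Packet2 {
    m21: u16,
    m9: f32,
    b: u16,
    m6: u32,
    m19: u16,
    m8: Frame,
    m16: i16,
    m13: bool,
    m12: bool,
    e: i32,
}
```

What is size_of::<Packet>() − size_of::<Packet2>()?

Frame: gid at 0 (size 1, align 1) → ends 1; rss at 1 (size 1, align 1) → ends 2; pad 2 to align 4 for refcount; refcount at 4 (size 4, align 4) → ends 8; pid at 8 (size 2, align 2) → ends 10; cpu at 10 (size 2, align 2) → ends 12; total 12 bytes, alignment 4
m16 at 0 (size 2, align 2) → ends 2
b at 2 (size 2, align 2) → ends 4
m21 at 4 (size 2, align 2) → ends 6
m13 at 6 (size 1, align 1) → ends 7
pad 1 to align 4 for e
e at 8 (size 4, align 4) → ends 12
m19 at 12 (size 2, align 2) → ends 14
pad 2 to align 4 for m9
m9 at 16 (size 4, align 4) → ends 20
m6 at 20 (size 4, align 4) → ends 24
m8 at 24 (size 12, align 4) → ends 36
m12 at 36 (size 1, align 1) → ends 37
tail pad 3 to reach multiple of 4
total 40 bytes, alignment 4
— Packet2 —
m21 at 0 (size 2, align 2) → ends 2
pad 2 to align 4 for m9
m9 at 4 (size 4, align 4) → ends 8
b at 8 (size 2, align 2) → ends 10
pad 2 to align 4 for m6
m6 at 12 (size 4, align 4) → ends 16
m19 at 16 (size 2, align 2) → ends 18
pad 2 to align 4 for m8
m8 at 20 (size 12, align 4) → ends 32
m16 at 32 (size 2, align 2) → ends 34
m13 at 34 (size 1, align 1) → ends 35
m12 at 35 (size 1, align 1) → ends 36
e at 36 (size 4, align 4) → ends 40
total 40 bytes, alignment 4
40 − 40 = 0

0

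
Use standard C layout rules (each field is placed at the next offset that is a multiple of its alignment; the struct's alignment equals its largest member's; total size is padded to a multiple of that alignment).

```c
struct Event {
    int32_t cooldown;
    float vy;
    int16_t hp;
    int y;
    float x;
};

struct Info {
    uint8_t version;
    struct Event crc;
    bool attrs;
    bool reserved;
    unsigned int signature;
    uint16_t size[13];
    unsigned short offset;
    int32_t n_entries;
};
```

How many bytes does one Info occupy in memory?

Event: @0: cooldown [4B, align 4] → 4; @4: vy [4B, align 4] → 8; @8: hp [2B, align 2] → 10; +2 pad (align 4); @12: y [4B, align 4] → 16; @16: x [4B, align 4] → 20; size 20, align 4
@0: version [1B, align 1] → 1
+3 pad (align 4)
@4: crc [20B, align 4] → 24
@24: attrs [1B, align 1] → 25
@25: reserved [1B, align 1] → 26
+2 pad (align 4)
@28: signature [4B, align 4] → 32
@32: size [26B, align 2] → 58
@58: offset [2B, align 2] → 60
@60: n_entries [4B, align 4] → 64
size 64, align 4

64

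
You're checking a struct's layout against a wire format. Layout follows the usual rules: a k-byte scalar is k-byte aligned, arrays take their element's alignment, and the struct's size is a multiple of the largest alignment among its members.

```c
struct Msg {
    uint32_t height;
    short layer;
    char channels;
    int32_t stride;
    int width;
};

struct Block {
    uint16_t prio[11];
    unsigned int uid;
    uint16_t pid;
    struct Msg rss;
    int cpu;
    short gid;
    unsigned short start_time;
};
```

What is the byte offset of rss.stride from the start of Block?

40

Msg: @0: height [4B, align 4] → 4; @4: layer [2B, align 2] → 6; @6: channels [1B, align 1] → 7; +1 pad (align 4); @8: stride [4B, align 4] → 12; @12: width [4B, align 4] → 16; size 16, align 4
@0: prio [22B, align 2] → 22
+2 pad (align 4)
@24: uid [4B, align 4] → 28
@28: pid [2B, align 2] → 30
+2 pad (align 4)
@32: rss [16B, align 4] → 48
within Msg: stride at 8
32 + 8 = 40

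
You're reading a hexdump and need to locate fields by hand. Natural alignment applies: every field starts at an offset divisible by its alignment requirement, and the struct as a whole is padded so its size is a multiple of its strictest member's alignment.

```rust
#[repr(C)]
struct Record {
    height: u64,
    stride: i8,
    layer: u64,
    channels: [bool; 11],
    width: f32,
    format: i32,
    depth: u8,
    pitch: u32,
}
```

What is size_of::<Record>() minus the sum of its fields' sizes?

15

height at 0 (size 8, align 8) → ends 8
stride at 8 (size 1, align 1) → ends 9
pad 7 to align 8 for layer
layer at 16 (size 8, align 8) → ends 24
channels at 24 (size 11, align 1) → ends 35
pad 1 to align 4 for width
width at 36 (size 4, align 4) → ends 40
format at 40 (size 4, align 4) → ends 44
depth at 44 (size 1, align 1) → ends 45
pad 3 to align 4 for pitch
pitch at 48 (size 4, align 4) → ends 52
tail pad 4 to reach multiple of 8
total 56 bytes, alignment 8
data bytes 41, size 56 → padding 15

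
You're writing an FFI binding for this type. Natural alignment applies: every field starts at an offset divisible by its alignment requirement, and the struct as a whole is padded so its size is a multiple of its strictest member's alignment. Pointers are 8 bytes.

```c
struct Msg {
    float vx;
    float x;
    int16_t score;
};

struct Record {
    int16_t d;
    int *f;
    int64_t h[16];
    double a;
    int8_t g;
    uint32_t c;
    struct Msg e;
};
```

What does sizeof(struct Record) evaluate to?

176 bytes

Msg: @0: vx [4B, align 4] → 4; @4: x [4B, align 4] → 8; @8: score [2B, align 2] → 10; +2 tail pad (align 4); size 12, align 4
@0: d [2B, align 2] → 2
+6 pad (align 8)
@8: f [8B, align 8] → 16
@16: h [128B, align 8] → 144
@144: a [8B, align 8] → 152
@152: g [1B, align 1] → 153
+3 pad (align 4)
@156: c [4B, align 4] → 160
@160: e [12B, align 4] → 172
+4 tail pad (align 8)
size 176, align 8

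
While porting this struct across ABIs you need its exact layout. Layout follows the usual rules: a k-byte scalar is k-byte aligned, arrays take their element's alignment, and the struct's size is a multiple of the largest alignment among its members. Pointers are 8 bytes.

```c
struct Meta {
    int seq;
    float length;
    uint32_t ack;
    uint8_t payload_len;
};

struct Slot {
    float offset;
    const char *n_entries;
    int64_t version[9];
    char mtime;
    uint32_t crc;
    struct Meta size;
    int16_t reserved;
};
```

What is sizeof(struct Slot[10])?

1200

Meta: 0..4  seq  (4B, 4-aligned); 4..8  length  (4B, 4-aligned); 8..12  ack  (4B, 4-aligned); 12..13  payload_len  (1B, 1-aligned); 13..16  -- tail padding (3B); sizeof = 16, alignof = 4
0..4  offset  (4B, 4-aligned)
4..8  -- padding (4B)
8..16  n_entries  (8B, 8-aligned)
16..88  version  (72B, 8-aligned)
88..89  mtime  (1B, 1-aligned)
89..92  -- padding (3B)
92..96  crc  (4B, 4-aligned)
96..112  size  (16B, 4-aligned)
112..114  reserved  (2B, 2-aligned)
114..120  -- tail padding (6B)
sizeof = 120, alignof = 8
array of 10: 10 × 120 = 1200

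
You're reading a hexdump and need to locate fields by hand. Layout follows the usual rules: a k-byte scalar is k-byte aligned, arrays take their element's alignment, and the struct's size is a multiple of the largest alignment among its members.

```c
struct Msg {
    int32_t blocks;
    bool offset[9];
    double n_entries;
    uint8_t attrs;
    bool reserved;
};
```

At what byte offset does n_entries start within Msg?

blocks at 0 (size 4, align 4) → ends 4
offset at 4 (size 9, align 1) → ends 13
pad 3 to align 8 for n_entries
n_entries at 16 (size 8, align 8) → ends 24

16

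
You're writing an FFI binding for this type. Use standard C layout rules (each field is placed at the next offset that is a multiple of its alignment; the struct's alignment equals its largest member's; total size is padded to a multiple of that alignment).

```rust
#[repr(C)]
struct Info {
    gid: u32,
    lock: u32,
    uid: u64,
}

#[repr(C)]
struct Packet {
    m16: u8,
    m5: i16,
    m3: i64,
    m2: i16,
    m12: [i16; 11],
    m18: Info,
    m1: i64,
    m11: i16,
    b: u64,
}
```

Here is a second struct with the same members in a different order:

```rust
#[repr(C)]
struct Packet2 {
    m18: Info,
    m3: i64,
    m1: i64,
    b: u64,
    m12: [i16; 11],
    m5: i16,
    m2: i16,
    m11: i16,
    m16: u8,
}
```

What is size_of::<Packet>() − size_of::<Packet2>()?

8

Info: 0..4  gid  (4B, 4-aligned); 4..8  lock  (4B, 4-aligned); 8..16  uid  (8B, 8-aligned); sizeof = 16, alignof = 8
0..1  m16  (1B, 1-aligned)
1..2  -- padding (1B)
2..4  m5  (2B, 2-aligned)
4..8  -- padding (4B)
8..16  m3  (8B, 8-aligned)
16..18  m2  (2B, 2-aligned)
18..40  m12  (22B, 2-aligned)
40..56  m18  (16B, 8-aligned)
56..64  m1  (8B, 8-aligned)
64..66  m11  (2B, 2-aligned)
66..72  -- padding (6B)
72..80  b  (8B, 8-aligned)
sizeof = 80, alignof = 8
— Packet2 —
0..16  m18  (16B, 8-aligned)
16..24  m3  (8B, 8-aligned)
24..32  m1  (8B, 8-aligned)
32..40  b  (8B, 8-aligned)
40..62  m12  (22B, 2-aligned)
62..64  m5  (2B, 2-aligned)
64..66  m2  (2B, 2-aligned)
66..68  m11  (2B, 2-aligned)
68..69  m16  (1B, 1-aligned)
69..72  -- tail padding (3B)
sizeof = 72, alignof = 8
80 − 72 = 8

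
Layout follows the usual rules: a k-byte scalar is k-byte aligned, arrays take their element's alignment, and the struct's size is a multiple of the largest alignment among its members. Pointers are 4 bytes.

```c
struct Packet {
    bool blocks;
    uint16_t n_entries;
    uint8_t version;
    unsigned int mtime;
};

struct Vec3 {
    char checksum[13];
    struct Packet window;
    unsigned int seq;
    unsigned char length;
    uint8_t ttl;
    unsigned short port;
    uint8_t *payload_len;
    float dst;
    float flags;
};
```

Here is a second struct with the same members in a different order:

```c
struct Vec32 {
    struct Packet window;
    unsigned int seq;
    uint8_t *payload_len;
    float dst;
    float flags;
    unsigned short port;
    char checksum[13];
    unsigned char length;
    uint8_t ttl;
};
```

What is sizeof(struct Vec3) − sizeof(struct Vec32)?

0

Packet: 0..1  blocks  (1B, 1-aligned); 1..2  -- padding (1B); 2..4  n_entries  (2B, 2-aligned); 4..5  version  (1B, 1-aligned); 5..8  -- padding (3B); 8..12  mtime  (4B, 4-aligned); sizeof = 12, alignof = 4
0..13  checksum  (13B, 1-aligned)
13..16  -- padding (3B)
16..28  window  (12B, 4-aligned)
28..32  seq  (4B, 4-aligned)
32..33  length  (1B, 1-aligned)
33..34  ttl  (1B, 1-aligned)
34..36  port  (2B, 2-aligned)
36..40  payload_len  (4B, 4-aligned)
40..44  dst  (4B, 4-aligned)
44..48  flags  (4B, 4-aligned)
sizeof = 48, alignof = 4
— Vec32 —
0..12  window  (12B, 4-aligned)
12..16  seq  (4B, 4-aligned)
16..20  payload_len  (4B, 4-aligned)
20..24  dst  (4B, 4-aligned)
24..28  flags  (4B, 4-aligned)
28..30  port  (2B, 2-aligned)
30..43  checksum  (13B, 1-aligned)
43..44  length  (1B, 1-aligned)
44..45  ttl  (1B, 1-aligned)
45..48  -- tail padding (3B)
sizeof = 48, alignof = 4
48 − 48 = 0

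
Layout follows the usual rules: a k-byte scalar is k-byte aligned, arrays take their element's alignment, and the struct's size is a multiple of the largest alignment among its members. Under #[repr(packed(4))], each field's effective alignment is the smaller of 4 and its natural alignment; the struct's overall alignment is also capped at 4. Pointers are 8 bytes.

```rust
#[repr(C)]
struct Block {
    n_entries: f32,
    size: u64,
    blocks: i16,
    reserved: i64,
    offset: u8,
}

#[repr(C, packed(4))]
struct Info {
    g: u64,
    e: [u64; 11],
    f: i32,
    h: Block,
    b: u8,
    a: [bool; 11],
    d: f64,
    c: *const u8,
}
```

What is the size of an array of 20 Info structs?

3360

Block: n_entries at 0 (size 4, align 4) → ends 4; pad 4 to align 8 for size; size at 8 (size 8, align 8) → ends 16; blocks at 16 (size 2, align 2) → ends 18; pad 6 to align 8 for reserved; reserved at 24 (size 8, align 8) → ends 32; offset at 32 (size 1, align 1) → ends 33; tail pad 7 to reach multiple of 8; total 40 bytes, alignment 8
g at 0 (size 8, align 4) → ends 8
e at 8 (size 88, align 4) → ends 96
f at 96 (size 4, align 4) → ends 100
h at 100 (size 40, align 4) → ends 140
b at 140 (size 1, align 1) → ends 141
a at 141 (size 11, align 1) → ends 152
d at 152 (size 8, align 4) → ends 160
c at 160 (size 8, align 4) → ends 168
total 168 bytes, alignment 4
array of 20: 20 × 168 = 3360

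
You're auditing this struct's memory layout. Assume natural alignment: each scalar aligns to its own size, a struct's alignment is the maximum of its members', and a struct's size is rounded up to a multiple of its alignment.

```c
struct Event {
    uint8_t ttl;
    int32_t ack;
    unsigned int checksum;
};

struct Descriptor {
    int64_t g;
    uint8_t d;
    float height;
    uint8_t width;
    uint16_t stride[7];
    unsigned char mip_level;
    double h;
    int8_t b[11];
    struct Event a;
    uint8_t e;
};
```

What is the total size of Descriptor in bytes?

80

Event: ttl at 0 (size 1, align 1) → ends 1; pad 3 to align 4 for ack; ack at 4 (size 4, align 4) → ends 8; checksum at 8 (size 4, align 4) → ends 12; total 12 bytes, alignment 4
g at 0 (size 8, align 8) → ends 8
d at 8 (size 1, align 1) → ends 9
pad 3 to align 4 for height
height at 12 (size 4, align 4) → ends 16
width at 16 (size 1, align 1) → ends 17
pad 1 to align 2 for stride
stride at 18 (size 14, align 2) → ends 32
mip_level at 32 (size 1, align 1) → ends 33
pad 7 to align 8 for h
h at 40 (size 8, align 8) → ends 48
b at 48 (size 11, align 1) → ends 59
pad 1 to align 4 for a
a at 60 (size 12, align 4) → ends 72
e at 72 (size 1, align 1) → ends 73
tail pad 7 to reach multiple of 8
total 80 bytes, alignment 8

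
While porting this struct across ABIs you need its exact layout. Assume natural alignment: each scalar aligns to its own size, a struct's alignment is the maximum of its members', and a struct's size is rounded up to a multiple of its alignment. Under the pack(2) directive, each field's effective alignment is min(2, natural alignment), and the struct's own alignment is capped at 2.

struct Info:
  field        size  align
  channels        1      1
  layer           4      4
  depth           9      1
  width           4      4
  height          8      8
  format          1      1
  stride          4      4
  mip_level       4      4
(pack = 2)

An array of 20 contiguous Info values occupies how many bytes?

760

channels at 0 (size 1, align 1) → ends 1
pad 1 to align 2 for layer
layer at 2 (size 4, align 2) → ends 6
depth at 6 (size 9, align 1) → ends 15
pad 1 to align 2 for width
width at 16 (size 4, align 2) → ends 20
height at 20 (size 8, align 2) → ends 28
format at 28 (size 1, align 1) → ends 29
pad 1 to align 2 for stride
stride at 30 (size 4, align 2) → ends 34
mip_level at 34 (size 4, align 2) → ends 38
total 38 bytes, alignment 2
array of 20: 20 × 38 = 760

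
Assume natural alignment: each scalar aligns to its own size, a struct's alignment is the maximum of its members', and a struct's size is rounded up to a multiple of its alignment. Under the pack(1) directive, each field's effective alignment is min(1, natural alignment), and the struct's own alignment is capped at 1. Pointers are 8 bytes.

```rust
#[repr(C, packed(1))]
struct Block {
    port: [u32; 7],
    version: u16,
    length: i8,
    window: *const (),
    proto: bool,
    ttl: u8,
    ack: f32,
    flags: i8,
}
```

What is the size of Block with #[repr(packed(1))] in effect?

46

port at 0 (size 28, align 1) → ends 28
version at 28 (size 2, align 1) → ends 30
length at 30 (size 1, align 1) → ends 31
window at 31 (size 8, align 1) → ends 39
proto at 39 (size 1, align 1) → ends 40
ttl at 40 (size 1, align 1) → ends 41
ack at 41 (size 4, align 1) → ends 45
flags at 45 (size 1, align 1) → ends 46
total 46 bytes, alignment 1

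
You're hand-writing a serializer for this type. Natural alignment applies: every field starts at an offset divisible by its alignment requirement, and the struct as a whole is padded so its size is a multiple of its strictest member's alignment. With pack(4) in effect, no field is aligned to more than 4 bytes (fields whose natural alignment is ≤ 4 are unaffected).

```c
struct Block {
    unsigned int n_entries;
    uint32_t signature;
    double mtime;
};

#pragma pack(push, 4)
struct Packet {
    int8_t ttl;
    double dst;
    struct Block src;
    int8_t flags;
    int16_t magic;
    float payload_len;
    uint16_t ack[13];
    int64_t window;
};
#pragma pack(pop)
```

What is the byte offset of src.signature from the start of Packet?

16

Block: @0: n_entries [4B, align 4] → 4; @4: signature [4B, align 4] → 8; @8: mtime [8B, align 8] → 16; size 16, align 8
@0: ttl [1B, align 1] → 1
+3 pad (align 4)
@4: dst [8B, align 4] → 12
@12: src [16B, align 4] → 28
within Block: signature at 4
12 + 4 = 16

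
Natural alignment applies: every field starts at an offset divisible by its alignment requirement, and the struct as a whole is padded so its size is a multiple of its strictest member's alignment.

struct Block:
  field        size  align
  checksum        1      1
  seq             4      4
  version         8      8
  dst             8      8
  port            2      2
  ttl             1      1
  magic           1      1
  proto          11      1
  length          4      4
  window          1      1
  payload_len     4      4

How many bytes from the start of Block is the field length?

checksum at 0 (size 1, align 1) → ends 1
pad 3 to align 4 for seq
seq at 4 (size 4, align 4) → ends 8
version at 8 (size 8, align 8) → ends 16
dst at 16 (size 8, align 8) → ends 24
port at 24 (size 2, align 2) → ends 26
ttl at 26 (size 1, align 1) → ends 27
magic at 27 (size 1, align 1) → ends 28
proto at 28 (size 11, align 1) → ends 39
pad 1 to align 4 for length
length at 40 (size 4, align 4) → ends 44

40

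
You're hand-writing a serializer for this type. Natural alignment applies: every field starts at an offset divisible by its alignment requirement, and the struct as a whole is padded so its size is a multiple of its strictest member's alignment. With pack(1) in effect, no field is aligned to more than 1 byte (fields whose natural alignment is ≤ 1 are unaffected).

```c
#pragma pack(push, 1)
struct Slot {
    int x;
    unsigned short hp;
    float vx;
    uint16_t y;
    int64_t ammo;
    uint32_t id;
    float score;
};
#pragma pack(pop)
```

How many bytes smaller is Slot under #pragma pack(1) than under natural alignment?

natural layout:
  @0: x [4B, align 4] → 4
  @4: hp [2B, align 2] → 6
  +2 pad (align 4)
  @8: vx [4B, align 4] → 12
  @12: y [2B, align 2] → 14
  +2 pad (align 8)
  @16: ammo [8B, align 8] → 24
  @24: id [4B, align 4] → 28
  @28: score [4B, align 4] → 32
  size 32, align 8
packed(1) layout:
  @0: x [4B, align 1] → 4
  @4: hp [2B, align 1] → 6
  @6: vx [4B, align 1] → 10
  @10: y [2B, align 1] → 12
  @12: ammo [8B, align 1] → 20
  @20: id [4B, align 1] → 24
  @24: score [4B, align 1] → 28
  size 28, align 1
32 − 28 = 4

4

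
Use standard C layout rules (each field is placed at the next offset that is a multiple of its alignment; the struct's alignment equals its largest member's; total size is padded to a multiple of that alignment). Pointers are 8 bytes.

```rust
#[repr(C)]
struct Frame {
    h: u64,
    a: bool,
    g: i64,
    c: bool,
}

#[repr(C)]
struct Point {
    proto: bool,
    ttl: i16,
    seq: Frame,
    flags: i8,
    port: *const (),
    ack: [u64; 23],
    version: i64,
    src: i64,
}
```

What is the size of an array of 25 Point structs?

Frame: @0: h [8B, align 8] → 8; @8: a [1B, align 1] → 9; +7 pad (align 8); @16: g [8B, align 8] → 24; @24: c [1B, align 1] → 25; +7 tail pad (align 8); size 32, align 8
@0: proto [1B, align 1] → 1
+1 pad (align 2)
@2: ttl [2B, align 2] → 4
+4 pad (align 8)
@8: seq [32B, align 8] → 40
@40: flags [1B, align 1] → 41
+7 pad (align 8)
@48: port [8B, align 8] → 56
@56: ack [184B, align 8] → 240
@240: version [8B, align 8] → 248
@248: src [8B, align 8] → 256
size 256, align 8
array of 25: 25 × 256 = 6400

6400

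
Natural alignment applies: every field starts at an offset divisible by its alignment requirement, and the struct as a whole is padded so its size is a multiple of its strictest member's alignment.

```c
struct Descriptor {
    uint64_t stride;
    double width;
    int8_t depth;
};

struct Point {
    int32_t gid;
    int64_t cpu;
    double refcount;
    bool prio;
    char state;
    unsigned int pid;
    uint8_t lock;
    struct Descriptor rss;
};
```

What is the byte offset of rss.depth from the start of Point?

Descriptor: @0: stride [8B, align 8] → 8; @8: width [8B, align 8] → 16; @16: depth [1B, align 1] → 17; +7 tail pad (align 8); size 24, align 8
@0: gid [4B, align 4] → 4
+4 pad (align 8)
@8: cpu [8B, align 8] → 16
@16: refcount [8B, align 8] → 24
@24: prio [1B, align 1] → 25
@25: state [1B, align 1] → 26
+2 pad (align 4)
@28: pid [4B, align 4] → 32
@32: lock [1B, align 1] → 33
+7 pad (align 8)
@40: rss [24B, align 8] → 64
within Descriptor: depth at 16
40 + 16 = 56

56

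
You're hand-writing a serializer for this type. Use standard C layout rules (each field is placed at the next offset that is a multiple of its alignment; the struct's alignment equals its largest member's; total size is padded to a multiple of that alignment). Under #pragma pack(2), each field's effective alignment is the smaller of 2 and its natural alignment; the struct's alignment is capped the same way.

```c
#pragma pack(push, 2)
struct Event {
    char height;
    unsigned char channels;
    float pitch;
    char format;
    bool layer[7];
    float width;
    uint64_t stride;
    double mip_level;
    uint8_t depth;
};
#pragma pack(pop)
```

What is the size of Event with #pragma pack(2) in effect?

36

height at 0 (size 1, align 1) → ends 1
channels at 1 (size 1, align 1) → ends 2
pitch at 2 (size 4, align 2) → ends 6
format at 6 (size 1, align 1) → ends 7
layer at 7 (size 7, align 1) → ends 14
width at 14 (size 4, align 2) → ends 18
stride at 18 (size 8, align 2) → ends 26
mip_level at 26 (size 8, align 2) → ends 34
depth at 34 (size 1, align 1) → ends 35
tail pad 1 to reach multiple of 2
total 36 bytes, alignment 2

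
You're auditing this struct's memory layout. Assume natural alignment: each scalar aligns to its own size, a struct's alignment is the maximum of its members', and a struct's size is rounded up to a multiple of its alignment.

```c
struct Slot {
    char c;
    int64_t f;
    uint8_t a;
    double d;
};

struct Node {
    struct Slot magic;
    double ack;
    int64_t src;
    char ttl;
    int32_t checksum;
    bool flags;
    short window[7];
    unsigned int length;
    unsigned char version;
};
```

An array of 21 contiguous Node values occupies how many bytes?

Slot: 0..1  c  (1B, 1-aligned); 1..8  -- padding (7B); 8..16  f  (8B, 8-aligned); 16..17  a  (1B, 1-aligned); 17..24  -- padding (7B); 24..32  d  (8B, 8-aligned); sizeof = 32, alignof = 8
0..32  magic  (32B, 8-aligned)
32..40  ack  (8B, 8-aligned)
40..48  src  (8B, 8-aligned)
48..49  ttl  (1B, 1-aligned)
49..52  -- padding (3B)
52..56  checksum  (4B, 4-aligned)
56..57  flags  (1B, 1-aligned)
57..58  -- padding (1B)
58..72  window  (14B, 2-aligned)
72..76  length  (4B, 4-aligned)
76..77  version  (1B, 1-aligned)
77..80  -- tail padding (3B)
sizeof = 80, alignof = 8
array of 21: 21 × 80 = 1680

1680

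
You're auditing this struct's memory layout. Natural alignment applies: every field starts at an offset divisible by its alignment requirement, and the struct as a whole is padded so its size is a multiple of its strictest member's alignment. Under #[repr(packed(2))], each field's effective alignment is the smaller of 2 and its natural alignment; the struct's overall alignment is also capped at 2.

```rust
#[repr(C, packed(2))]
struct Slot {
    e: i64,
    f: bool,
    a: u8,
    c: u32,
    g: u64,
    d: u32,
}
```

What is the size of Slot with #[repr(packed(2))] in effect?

@0: e [8B, align 2] → 8
@8: f [1B, align 1] → 9
@9: a [1B, align 1] → 10
@10: c [4B, align 2] → 14
@14: g [8B, align 2] → 22
@22: d [4B, align 2] → 26
size 26, align 2

26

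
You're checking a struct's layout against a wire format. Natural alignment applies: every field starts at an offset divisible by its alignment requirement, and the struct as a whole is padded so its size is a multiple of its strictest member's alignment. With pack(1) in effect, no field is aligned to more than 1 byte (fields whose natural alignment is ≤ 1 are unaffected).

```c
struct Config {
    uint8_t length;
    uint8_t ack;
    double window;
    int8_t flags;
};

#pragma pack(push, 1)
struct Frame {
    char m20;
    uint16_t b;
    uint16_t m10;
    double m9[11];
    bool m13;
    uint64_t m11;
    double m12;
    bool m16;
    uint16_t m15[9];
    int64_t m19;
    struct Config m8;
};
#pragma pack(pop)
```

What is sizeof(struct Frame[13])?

Config: length at 0 (size 1, align 1) → ends 1; ack at 1 (size 1, align 1) → ends 2; pad 6 to align 8 for window; window at 8 (size 8, align 8) → ends 16; flags at 16 (size 1, align 1) → ends 17; tail pad 7 to reach multiple of 8; total 24 bytes, alignment 8
m20 at 0 (size 1, align 1) → ends 1
b at 1 (size 2, align 1) → ends 3
m10 at 3 (size 2, align 1) → ends 5
m9 at 5 (size 88, align 1) → ends 93
m13 at 93 (size 1, align 1) → ends 94
m11 at 94 (size 8, align 1) → ends 102
m12 at 102 (size 8, align 1) → ends 110
m16 at 110 (size 1, align 1) → ends 111
m15 at 111 (size 18, align 1) → ends 129
m19 at 129 (size 8, align 1) → ends 137
m8 at 137 (size 24, align 1) → ends 161
total 161 bytes, alignment 1
array of 13: 13 × 161 = 2093

2093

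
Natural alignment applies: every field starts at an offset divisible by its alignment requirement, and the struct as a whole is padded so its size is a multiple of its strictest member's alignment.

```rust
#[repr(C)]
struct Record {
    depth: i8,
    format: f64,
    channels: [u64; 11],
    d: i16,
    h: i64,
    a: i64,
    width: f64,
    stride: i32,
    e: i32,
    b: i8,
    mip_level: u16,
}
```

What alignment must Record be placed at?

member alignments: depth=1, format=8, channels=8, d=2, h=8, a=8, width=8, stride=4, e=4, b=1, mip_level=2
max = 8

8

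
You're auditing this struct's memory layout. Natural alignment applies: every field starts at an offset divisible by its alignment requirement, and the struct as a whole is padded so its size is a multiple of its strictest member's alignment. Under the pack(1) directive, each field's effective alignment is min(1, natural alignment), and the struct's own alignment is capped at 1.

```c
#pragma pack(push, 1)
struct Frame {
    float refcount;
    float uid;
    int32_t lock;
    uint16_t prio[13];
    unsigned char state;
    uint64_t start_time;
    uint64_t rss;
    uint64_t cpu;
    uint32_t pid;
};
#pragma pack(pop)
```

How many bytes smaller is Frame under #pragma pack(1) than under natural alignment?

5

natural layout:
  0..4  refcount  (4B, 4-aligned)
  4..8  uid  (4B, 4-aligned)
  8..12  lock  (4B, 4-aligned)
  12..38  prio  (26B, 2-aligned)
  38..39  state  (1B, 1-aligned)
  39..40  -- padding (1B)
  40..48  start_time  (8B, 8-aligned)
  48..56  rss  (8B, 8-aligned)
  56..64  cpu  (8B, 8-aligned)
  64..68  pid  (4B, 4-aligned)
  68..72  -- tail padding (4B)
  sizeof = 72, alignof = 8
packed(1) layout:
  0..4  refcount  (4B, 1-aligned)
  4..8  uid  (4B, 1-aligned)
  8..12  lock  (4B, 1-aligned)
  12..38  prio  (26B, 1-aligned)
  38..39  state  (1B, 1-aligned)
  39..47  start_time  (8B, 1-aligned)
  47..55  rss  (8B, 1-aligned)
  55..63  cpu  (8B, 1-aligned)
  63..67  pid  (4B, 1-aligned)
  sizeof = 67, alignof = 1
72 − 67 = 5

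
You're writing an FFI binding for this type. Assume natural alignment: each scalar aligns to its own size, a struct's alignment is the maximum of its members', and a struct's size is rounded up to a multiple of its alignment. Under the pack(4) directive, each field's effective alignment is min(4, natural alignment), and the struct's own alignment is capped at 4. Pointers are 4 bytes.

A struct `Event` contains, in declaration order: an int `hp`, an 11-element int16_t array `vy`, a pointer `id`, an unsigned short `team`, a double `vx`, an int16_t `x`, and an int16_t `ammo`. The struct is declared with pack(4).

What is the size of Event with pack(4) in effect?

48

hp at 0 (size 4, align 4) → ends 4
vy at 4 (size 22, align 2) → ends 26
pad 2 to align 4 for id
id at 28 (size 4, align 4) → ends 32
team at 32 (size 2, align 2) → ends 34
pad 2 to align 4 for vx
vx at 36 (size 8, align 4) → ends 44
x at 44 (size 2, align 2) → ends 46
ammo at 46 (size 2, align 2) → ends 48
total 48 bytes, alignment 4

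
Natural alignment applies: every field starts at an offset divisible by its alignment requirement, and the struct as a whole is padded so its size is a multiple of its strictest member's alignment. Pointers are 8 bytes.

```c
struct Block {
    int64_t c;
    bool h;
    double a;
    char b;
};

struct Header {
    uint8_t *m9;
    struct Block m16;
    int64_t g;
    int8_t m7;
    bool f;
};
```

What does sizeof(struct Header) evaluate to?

56

Block: 0..8  c  (8B, 8-aligned); 8..9  h  (1B, 1-aligned); 9..16  -- padding (7B); 16..24  a  (8B, 8-aligned); 24..25  b  (1B, 1-aligned); 25..32  -- tail padding (7B); sizeof = 32, alignof = 8
0..8  m9  (8B, 8-aligned)
8..40  m16  (32B, 8-aligned)
40..48  g  (8B, 8-aligned)
48..49  m7  (1B, 1-aligned)
49..50  f  (1B, 1-aligned)
50..56  -- tail padding (6B)
sizeof = 56, alignof = 8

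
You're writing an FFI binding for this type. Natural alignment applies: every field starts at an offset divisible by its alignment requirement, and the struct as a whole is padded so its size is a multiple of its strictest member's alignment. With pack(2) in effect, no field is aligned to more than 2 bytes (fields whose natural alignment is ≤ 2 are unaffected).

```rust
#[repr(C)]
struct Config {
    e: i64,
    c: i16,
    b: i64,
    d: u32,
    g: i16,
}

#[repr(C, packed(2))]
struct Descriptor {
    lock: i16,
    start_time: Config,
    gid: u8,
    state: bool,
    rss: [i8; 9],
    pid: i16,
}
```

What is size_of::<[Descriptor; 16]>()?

768

Config: 0..8  e  (8B, 8-aligned); 8..10  c  (2B, 2-aligned); 10..16  -- padding (6B); 16..24  b  (8B, 8-aligned); 24..28  d  (4B, 4-aligned); 28..30  g  (2B, 2-aligned); 30..32  -- tail padding (2B); sizeof = 32, alignof = 8
0..2  lock  (2B, 2-aligned)
2..34  start_time  (32B, 2-aligned)
34..35  gid  (1B, 1-aligned)
35..36  state  (1B, 1-aligned)
36..45  rss  (9B, 1-aligned)
45..46  -- padding (1B)
46..48  pid  (2B, 2-aligned)
sizeof = 48, alignof = 2
array of 16: 16 × 48 = 768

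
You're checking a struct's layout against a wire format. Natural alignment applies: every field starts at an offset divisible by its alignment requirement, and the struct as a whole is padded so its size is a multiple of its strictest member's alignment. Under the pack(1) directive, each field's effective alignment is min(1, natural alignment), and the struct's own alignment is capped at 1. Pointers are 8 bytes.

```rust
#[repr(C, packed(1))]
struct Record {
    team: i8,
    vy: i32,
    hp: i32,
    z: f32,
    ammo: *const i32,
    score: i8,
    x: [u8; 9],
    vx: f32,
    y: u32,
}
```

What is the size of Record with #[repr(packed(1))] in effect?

39

team at 0 (size 1, align 1) → ends 1
vy at 1 (size 4, align 1) → ends 5
hp at 5 (size 4, align 1) → ends 9
z at 9 (size 4, align 1) → ends 13
ammo at 13 (size 8, align 1) → ends 21
score at 21 (size 1, align 1) → ends 22
x at 22 (size 9, align 1) → ends 31
vx at 31 (size 4, align 1) → ends 35
y at 35 (size 4, align 1) → ends 39
total 39 bytes, alignment 1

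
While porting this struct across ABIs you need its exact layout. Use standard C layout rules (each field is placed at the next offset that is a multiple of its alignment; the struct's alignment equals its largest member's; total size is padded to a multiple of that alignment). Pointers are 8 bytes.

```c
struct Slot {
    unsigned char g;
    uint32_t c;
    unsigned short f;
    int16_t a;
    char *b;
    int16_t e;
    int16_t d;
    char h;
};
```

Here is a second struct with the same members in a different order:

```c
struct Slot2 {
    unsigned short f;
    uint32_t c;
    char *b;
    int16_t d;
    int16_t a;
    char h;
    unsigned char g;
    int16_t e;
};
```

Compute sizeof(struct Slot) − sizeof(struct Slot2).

8

@0: g [1B, align 1] → 1
+3 pad (align 4)
@4: c [4B, align 4] → 8
@8: f [2B, align 2] → 10
@10: a [2B, align 2] → 12
+4 pad (align 8)
@16: b [8B, align 8] → 24
@24: e [2B, align 2] → 26
@26: d [2B, align 2] → 28
@28: h [1B, align 1] → 29
+3 tail pad (align 8)
size 32, align 8
— Slot2 —
@0: f [2B, align 2] → 2
+2 pad (align 4)
@4: c [4B, align 4] → 8
@8: b [8B, align 8] → 16
@16: d [2B, align 2] → 18
@18: a [2B, align 2] → 20
@20: h [1B, align 1] → 21
@21: g [1B, align 1] → 22
@22: e [2B, align 2] → 24
size 24, align 8
32 − 24 = 8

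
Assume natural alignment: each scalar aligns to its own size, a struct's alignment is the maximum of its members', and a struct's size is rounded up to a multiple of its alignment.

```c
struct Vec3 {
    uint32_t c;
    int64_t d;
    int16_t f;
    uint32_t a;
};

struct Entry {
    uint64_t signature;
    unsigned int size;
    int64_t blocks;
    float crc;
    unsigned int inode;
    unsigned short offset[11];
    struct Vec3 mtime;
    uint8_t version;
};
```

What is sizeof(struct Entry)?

Vec3: @0: c [4B, align 4] → 4; +4 pad (align 8); @8: d [8B, align 8] → 16; @16: f [2B, align 2] → 18; +2 pad (align 4); @20: a [4B, align 4] → 24; size 24, align 8
@0: signature [8B, align 8] → 8
@8: size [4B, align 4] → 12
+4 pad (align 8)
@16: blocks [8B, align 8] → 24
@24: crc [4B, align 4] → 28
@28: inode [4B, align 4] → 32
@32: offset [22B, align 2] → 54
+2 pad (align 8)
@56: mtime [24B, align 8] → 80
@80: version [1B, align 1] → 81
+7 tail pad (align 8)
size 88, align 8

88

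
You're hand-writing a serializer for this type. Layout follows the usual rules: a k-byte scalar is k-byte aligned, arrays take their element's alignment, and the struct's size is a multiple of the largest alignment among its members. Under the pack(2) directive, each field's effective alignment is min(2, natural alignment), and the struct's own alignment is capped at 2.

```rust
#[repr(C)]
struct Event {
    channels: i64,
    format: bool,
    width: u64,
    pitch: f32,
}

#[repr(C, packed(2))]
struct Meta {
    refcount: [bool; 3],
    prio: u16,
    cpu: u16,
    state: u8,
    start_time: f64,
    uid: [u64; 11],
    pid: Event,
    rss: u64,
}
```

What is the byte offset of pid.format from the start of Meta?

Event: channels at 0 (size 8, align 8) → ends 8; format at 8 (size 1, align 1) → ends 9; pad 7 to align 8 for width; width at 16 (size 8, align 8) → ends 24; pitch at 24 (size 4, align 4) → ends 28; tail pad 4 to reach multiple of 8; total 32 bytes, alignment 8
refcount at 0 (size 3, align 1) → ends 3
pad 1 to align 2 for prio
prio at 4 (size 2, align 2) → ends 6
cpu at 6 (size 2, align 2) → ends 8
state at 8 (size 1, align 1) → ends 9
pad 1 to align 2 for start_time
start_time at 10 (size 8, align 2) → ends 18
uid at 18 (size 88, align 2) → ends 106
pid at 106 (size 32, align 2) → ends 138
within Event: format at 8
106 + 8 = 114

114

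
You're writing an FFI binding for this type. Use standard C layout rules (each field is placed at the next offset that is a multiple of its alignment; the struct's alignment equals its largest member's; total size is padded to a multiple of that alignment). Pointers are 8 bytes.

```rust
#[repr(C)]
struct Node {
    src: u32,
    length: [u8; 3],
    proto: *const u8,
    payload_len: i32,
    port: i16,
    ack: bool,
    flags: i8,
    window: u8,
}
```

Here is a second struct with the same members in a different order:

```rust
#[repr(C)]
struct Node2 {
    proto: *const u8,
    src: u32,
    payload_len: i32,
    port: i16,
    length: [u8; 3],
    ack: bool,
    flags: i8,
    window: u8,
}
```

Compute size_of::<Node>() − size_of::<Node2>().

@0: src [4B, align 4] → 4
@4: length [3B, align 1] → 7
+1 pad (align 8)
@8: proto [8B, align 8] → 16
@16: payload_len [4B, align 4] → 20
@20: port [2B, align 2] → 22
@22: ack [1B, align 1] → 23
@23: flags [1B, align 1] → 24
@24: window [1B, align 1] → 25
+7 tail pad (align 8)
size 32, align 8
— Node2 —
@0: proto [8B, align 8] → 8
@8: src [4B, align 4] → 12
@12: payload_len [4B, align 4] → 16
@16: port [2B, align 2] → 18
@18: length [3B, align 1] → 21
@21: ack [1B, align 1] → 22
@22: flags [1B, align 1] → 23
@23: window [1B, align 1] → 24
size 24, align 8
32 − 24 = 8

8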